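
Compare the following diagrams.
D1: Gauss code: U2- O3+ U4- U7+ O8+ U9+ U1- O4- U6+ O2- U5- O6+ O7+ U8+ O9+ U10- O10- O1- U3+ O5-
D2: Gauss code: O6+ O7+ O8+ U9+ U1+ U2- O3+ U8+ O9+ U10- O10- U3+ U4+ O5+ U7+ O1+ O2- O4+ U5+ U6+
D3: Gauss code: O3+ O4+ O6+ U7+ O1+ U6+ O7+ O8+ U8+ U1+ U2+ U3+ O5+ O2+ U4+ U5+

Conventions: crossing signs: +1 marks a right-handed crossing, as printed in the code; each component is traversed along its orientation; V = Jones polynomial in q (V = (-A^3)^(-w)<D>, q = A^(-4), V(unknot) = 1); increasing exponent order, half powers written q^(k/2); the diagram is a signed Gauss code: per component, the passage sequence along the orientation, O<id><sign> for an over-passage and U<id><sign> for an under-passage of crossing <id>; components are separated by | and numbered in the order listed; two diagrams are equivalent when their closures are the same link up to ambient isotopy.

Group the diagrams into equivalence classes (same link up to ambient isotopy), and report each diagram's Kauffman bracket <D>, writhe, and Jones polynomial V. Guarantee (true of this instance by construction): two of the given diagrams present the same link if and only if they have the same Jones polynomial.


equivalence classes: {D1} | {D2, D3}
D1 (bracket A^-16 - A^-12 + A^-8 - 2A^-4 + 2 - A^4 + A^8; 10 crossings at w = 0): V = q^-2 - q^-1 + 2 - 2q + q^2 - q^3 + q^4
D2 (bracket A^-14 - 2A^-10 + A^-6 - 2A^-2 + 2A^2 + A^10; 10 crossings at w = +6): V = q^2 + 2q^4 - 2q^5 + q^6 - 2q^7 + q^8
V(D3) = q^2 + 2q^4 - 2q^5 + q^6 - 2q^7 + q^8  [8 crossings, <D> = A^-8 - 2A^-4 + 1 - 2A^4 + 2A^8 + A^16, w = +8]
key observation: 2 values of V(q) split the 3 diagrams


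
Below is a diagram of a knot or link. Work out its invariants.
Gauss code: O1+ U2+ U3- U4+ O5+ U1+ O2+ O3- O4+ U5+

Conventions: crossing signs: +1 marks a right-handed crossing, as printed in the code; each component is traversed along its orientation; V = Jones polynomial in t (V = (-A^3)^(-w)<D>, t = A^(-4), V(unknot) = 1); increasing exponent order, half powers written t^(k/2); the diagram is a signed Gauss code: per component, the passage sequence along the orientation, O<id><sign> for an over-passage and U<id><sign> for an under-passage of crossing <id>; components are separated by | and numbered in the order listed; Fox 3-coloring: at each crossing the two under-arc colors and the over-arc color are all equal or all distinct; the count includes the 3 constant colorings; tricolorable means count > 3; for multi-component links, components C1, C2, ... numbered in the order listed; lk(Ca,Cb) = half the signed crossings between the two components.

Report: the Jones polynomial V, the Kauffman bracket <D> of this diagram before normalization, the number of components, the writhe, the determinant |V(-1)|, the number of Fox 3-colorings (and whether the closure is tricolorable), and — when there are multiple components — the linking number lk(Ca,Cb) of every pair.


Jones polynomial: V(t) = t + t^3 - t^4
<D> = A^-7 - A^-3 - A^5; writhe +3
components 1, writhe +3 (5 crossings)
3-colorings: 9 of 3^5, det 3 — tricolorable
note: the span of V is 3, forcing >= 3 crossings in any diagram


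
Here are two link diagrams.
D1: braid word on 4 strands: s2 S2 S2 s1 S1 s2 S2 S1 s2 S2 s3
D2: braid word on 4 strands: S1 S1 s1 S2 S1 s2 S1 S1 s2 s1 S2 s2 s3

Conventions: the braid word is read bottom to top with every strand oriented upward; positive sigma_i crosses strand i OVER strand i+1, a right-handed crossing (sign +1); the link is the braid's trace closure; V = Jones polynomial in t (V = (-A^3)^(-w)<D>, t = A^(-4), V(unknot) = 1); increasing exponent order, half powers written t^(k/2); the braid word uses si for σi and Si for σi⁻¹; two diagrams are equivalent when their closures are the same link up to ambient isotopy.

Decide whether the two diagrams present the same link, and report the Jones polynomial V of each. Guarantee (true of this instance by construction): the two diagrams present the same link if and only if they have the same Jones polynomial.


equivalent: no
D1 (bracket -A^-3; 11 crossings at w = -1): V = 1
V(D2) = -t^-4 + t^-3 + t^-1  [13 crossings, <D> = -A - A^9 + A^13, w = -1]
observation: 2 classes among 2 diagrams; unequal V(t) rules out equality


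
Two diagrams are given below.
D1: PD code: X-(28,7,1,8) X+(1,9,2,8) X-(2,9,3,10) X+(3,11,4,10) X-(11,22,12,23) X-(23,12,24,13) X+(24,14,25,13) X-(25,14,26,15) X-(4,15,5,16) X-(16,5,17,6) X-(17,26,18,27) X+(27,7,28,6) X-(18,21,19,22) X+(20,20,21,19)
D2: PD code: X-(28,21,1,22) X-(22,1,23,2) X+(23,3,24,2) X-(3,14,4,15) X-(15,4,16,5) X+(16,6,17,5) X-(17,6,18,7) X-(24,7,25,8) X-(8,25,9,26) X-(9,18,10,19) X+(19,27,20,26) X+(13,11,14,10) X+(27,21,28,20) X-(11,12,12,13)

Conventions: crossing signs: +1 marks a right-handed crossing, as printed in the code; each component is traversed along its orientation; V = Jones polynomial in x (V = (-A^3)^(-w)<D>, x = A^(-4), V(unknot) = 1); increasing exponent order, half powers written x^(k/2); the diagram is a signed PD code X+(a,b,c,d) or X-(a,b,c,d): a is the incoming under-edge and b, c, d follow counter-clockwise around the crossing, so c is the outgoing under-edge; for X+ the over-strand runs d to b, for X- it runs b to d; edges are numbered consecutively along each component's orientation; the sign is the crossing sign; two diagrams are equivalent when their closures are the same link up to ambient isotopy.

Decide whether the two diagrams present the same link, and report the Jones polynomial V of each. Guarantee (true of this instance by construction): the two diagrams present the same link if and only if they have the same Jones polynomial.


equivalent: yes
D1 (bracket A^-8 - A^-4 + 2 - A^4 + A^8 - A^12; 14 crossings at w = -4): V = -x^-6 + x^-5 - x^-4 + 2x^-3 - x^-2 + x^-1
V(D2) = -x^-6 + x^-5 - x^-4 + 2x^-3 - x^-2 + x^-1  [14 crossings, <D> = A^-8 - A^-4 + 2 - A^4 + A^8 - A^12, w = -4]
observation: one V(x) for all 2 diagrams — one class (guaranteed)


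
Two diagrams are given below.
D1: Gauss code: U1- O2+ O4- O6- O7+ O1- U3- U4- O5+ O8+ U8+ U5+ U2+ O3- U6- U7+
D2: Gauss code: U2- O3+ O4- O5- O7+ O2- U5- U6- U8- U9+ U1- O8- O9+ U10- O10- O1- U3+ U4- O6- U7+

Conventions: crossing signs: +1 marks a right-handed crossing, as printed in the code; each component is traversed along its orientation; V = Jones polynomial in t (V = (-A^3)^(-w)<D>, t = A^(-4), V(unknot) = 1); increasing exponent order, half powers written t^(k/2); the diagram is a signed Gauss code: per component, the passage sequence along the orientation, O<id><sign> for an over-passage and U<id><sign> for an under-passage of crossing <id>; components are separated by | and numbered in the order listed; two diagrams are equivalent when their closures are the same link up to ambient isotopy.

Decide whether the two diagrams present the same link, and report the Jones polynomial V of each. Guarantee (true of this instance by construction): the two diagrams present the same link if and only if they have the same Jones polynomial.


equivalent: yes
V(D1) = 1  (w 0, c 8, <D> = 1)
V(D2) = 1  [10 crossings, <D> = A^-12, w = -4]
key observation: from 8 to 10 crossings by R-moves: one link, two diagrams


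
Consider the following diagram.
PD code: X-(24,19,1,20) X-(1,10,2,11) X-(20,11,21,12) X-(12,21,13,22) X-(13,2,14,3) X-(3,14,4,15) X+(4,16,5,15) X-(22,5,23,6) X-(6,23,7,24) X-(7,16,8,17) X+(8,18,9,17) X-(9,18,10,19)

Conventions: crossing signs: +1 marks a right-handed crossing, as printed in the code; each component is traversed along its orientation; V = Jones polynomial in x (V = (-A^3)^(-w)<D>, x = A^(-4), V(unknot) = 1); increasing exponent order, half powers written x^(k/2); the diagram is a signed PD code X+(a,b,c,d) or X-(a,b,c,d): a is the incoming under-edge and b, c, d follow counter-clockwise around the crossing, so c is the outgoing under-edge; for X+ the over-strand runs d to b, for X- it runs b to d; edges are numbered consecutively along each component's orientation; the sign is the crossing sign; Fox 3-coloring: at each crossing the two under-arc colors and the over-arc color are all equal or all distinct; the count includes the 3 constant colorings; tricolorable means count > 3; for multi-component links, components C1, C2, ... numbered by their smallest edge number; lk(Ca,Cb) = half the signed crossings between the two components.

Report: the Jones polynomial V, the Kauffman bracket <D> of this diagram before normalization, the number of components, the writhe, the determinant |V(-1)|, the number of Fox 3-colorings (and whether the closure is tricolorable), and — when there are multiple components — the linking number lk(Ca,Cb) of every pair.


V(x) = -x^-8 + x^-5 + x^-3
bracket: A^-12 + A^-4 - A^8, w = -8
1 component, writhe -8, over 12 crossings
det 3, colorings 9 of 3^12 — tricolorable
observation: det 3 = |V(-1)|; divisible by 3, so tricolorable


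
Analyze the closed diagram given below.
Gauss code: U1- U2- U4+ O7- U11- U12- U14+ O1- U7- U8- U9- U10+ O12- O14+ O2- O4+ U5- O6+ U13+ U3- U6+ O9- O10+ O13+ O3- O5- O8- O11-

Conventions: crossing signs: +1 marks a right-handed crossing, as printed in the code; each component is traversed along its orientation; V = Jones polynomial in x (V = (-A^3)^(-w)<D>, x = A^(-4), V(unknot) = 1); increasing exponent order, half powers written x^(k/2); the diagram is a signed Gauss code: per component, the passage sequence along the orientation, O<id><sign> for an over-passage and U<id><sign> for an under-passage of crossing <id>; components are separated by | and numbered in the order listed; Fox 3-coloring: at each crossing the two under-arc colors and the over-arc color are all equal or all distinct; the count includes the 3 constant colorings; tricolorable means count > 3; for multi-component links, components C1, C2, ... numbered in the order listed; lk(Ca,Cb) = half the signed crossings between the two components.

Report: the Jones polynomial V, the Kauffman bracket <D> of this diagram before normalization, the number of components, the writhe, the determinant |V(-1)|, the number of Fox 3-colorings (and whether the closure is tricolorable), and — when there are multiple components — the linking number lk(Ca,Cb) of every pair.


Jones polynomial: V(x) = -x^-4 + x^-3 + x^-1
<D> = A^-8 + 1 - A^4; writhe -4
components 1, writhe -4 (14 crossings)
3-colorings: 9 of 3^14, det 3 — tricolorable
note: w = -4 (over 14 crossings) is diagram-only; (-A^3)^(4) removes it from V


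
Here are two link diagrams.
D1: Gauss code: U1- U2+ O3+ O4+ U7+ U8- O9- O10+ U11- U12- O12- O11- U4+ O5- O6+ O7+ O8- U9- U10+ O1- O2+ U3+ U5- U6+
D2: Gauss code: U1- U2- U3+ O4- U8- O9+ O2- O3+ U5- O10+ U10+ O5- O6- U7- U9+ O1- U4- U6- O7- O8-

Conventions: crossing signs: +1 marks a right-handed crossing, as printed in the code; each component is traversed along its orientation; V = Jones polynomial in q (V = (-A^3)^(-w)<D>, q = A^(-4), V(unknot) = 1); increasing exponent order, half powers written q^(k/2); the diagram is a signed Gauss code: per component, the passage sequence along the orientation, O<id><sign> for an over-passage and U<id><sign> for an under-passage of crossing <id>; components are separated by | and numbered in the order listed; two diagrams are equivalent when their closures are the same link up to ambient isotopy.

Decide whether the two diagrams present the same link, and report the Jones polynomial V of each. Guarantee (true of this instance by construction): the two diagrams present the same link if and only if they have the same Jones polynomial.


same link: no
V(D1) = 1  [12 crossings, <D> = 1, w = 0]
V(D2) = -q^-6 + q^-5 - q^-4 + 2q^-3 - q^-2 + q^-1  [10 crossings, <D> = A^-8 - A^-4 + 2 - A^4 + A^8 - A^12, w = -4]
insight: comparing 2 Jones polynomials yields 2 groups


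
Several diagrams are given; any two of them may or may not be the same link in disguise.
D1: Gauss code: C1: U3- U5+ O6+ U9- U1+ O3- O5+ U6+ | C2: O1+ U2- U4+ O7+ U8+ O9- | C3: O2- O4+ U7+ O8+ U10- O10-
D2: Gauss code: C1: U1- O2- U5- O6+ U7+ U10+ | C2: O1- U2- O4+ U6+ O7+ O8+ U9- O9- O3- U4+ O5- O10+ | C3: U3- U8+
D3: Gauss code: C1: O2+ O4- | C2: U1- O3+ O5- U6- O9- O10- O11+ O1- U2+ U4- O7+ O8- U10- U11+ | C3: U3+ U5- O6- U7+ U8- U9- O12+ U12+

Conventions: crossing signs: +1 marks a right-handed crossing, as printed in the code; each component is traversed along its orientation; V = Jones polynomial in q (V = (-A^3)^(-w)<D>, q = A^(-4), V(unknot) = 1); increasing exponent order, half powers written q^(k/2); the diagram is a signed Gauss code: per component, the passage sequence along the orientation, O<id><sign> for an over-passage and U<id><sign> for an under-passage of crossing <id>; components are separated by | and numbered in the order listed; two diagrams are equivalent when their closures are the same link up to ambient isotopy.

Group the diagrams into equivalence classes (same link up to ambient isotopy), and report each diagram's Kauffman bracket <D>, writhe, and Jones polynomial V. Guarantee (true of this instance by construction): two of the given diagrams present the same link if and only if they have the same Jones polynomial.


classes: {D1} | {D2} | {D3}
V(D1) = 1 + q + q^2 + q^3  [10 crossings, <D> = A^-6 + A^-2 + A^2 + A^6, w = +2]
V(D2) = q^-2 + 1 + q + q^2 + q^3 - q^4  (w 0, c 10, <D> = -A^-16 + A^-12 + A^-8 + A^-4 + 1 + A^8)
V(D3) = q^-3 + q^-2 + q^-1 + 1  [12 crossings, <D> = A^-6 + A^-2 + A^2 + A^6, w = -2]
note: V(q) takes 3 values over 3 diagrams, fixing the grouping


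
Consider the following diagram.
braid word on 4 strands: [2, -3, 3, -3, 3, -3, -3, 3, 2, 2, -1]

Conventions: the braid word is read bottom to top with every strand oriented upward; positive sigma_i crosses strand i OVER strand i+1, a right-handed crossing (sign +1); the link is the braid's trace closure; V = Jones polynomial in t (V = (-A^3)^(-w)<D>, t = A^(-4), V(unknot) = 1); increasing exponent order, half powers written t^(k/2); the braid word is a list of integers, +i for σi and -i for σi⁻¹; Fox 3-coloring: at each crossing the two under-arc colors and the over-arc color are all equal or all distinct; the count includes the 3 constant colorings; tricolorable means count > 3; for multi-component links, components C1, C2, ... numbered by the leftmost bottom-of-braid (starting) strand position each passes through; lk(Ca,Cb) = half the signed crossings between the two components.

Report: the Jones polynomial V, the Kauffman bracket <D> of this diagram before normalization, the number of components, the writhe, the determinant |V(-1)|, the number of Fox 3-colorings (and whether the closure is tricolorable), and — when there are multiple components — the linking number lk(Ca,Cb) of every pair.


V(t) = t + t^3 - t^4
bracket: A^-13 - A^-9 - A^-1, w = +1
1 component, writhe +1, over 11 crossings
det 3, colorings 9 of 3^11 — tricolorable
observation: the word shrinks to σ2 σ3⁻¹ σ2 σ2 σ1⁻¹ after cancelling


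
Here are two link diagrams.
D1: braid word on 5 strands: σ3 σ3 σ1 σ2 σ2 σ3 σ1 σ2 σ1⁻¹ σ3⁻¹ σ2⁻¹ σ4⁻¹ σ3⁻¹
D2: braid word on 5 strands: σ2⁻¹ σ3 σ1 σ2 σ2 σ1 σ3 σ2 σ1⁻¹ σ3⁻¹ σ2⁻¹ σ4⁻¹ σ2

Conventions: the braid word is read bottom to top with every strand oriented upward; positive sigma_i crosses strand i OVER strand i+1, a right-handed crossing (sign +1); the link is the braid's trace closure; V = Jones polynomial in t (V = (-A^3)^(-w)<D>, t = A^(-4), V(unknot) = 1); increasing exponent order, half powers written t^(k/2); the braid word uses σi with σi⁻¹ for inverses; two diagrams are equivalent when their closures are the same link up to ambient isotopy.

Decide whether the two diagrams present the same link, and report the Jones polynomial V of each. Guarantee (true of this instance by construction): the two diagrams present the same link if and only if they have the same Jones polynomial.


equivalent: yes
V(D1) = -t^(1/2) + t^(3/2) - t^(5/2) + t^(7/2) - t^(9/2) - t^(13/2)  (w +3, c 13, <D> = A^-17 + A^-9 - A^-5 + A^-1 - A^3 + A^7)
V(D2) = -t^(1/2) + t^(3/2) - t^(5/2) + t^(7/2) - t^(9/2) - t^(13/2)  (w +3, c 13, <D> = A^-17 + A^-9 - A^-5 + A^-1 - A^3 + A^7)
why: one V(t) for all 2 diagrams — one class (guaranteed)


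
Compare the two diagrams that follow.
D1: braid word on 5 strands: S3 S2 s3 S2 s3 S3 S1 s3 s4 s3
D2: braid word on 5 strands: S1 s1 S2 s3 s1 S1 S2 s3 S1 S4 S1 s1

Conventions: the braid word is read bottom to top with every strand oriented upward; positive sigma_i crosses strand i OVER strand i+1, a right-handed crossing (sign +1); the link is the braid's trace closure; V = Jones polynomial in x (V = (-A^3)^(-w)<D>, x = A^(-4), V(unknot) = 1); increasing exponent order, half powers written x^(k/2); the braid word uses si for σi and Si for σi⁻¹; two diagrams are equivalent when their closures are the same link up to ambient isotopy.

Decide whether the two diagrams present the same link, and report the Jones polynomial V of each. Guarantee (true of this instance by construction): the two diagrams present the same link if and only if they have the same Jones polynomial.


equivalent: yes
V(D1) = x^-2 - x^-1 + 1 - x + x^2  (w 0, c 10, <D> = A^-8 - A^-4 + 1 - A^4 + A^8)
D2 (bracket A^-14 - A^-10 + A^-6 - A^-2 + A^2; 12 crossings at w = -2): V = x^-2 - x^-1 + 1 - x + x^2
why: Markov moves rewrite D1 (10 crossings) into D2 (12)


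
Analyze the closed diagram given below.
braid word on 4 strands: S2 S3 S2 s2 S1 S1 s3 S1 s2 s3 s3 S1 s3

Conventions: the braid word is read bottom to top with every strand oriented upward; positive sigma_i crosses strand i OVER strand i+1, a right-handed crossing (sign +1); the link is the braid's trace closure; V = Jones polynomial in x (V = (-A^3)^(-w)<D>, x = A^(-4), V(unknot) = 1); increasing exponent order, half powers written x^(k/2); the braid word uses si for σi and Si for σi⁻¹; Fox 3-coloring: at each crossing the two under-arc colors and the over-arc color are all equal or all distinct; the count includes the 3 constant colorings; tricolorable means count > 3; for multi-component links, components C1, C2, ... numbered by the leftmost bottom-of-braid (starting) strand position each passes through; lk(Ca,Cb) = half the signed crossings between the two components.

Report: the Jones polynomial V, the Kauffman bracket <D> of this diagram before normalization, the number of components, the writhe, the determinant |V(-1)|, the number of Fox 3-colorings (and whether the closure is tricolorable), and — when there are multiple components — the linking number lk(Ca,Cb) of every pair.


Jones polynomial: V(x) = -x^-3 + x^-2 - x^-1 + 3 - x + x^2 - x^3
<D> = A^-15 - A^-11 + A^-7 - 3A^-3 + A - A^5 + A^9; writhe -1
components 1, writhe -1 (13 crossings)
3-colorings: 27 of 3^13, det 9 — tricolorable
note: the span of V is 6, forcing >= 6 crossings in any diagram


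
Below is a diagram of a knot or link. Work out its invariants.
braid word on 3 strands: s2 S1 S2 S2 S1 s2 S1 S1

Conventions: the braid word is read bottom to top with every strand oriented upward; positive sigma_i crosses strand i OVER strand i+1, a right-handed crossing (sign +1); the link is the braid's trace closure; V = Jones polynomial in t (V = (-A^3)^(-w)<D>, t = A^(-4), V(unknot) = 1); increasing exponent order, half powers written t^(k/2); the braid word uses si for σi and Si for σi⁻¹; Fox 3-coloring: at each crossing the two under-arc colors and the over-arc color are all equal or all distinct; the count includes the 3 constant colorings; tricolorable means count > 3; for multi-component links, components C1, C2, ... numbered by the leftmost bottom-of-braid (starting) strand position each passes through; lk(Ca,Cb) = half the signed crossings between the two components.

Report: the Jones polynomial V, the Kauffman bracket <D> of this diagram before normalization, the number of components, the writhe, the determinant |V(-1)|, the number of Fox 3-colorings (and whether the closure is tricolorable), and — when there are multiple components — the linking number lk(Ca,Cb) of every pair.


Jones polynomial: V(t) = t^-7 - t^-6 + 2t^-5 - 2t^-4 + 3t^-3 - t^-2 + 2t^-1
<D> = 2A^-8 - A^-4 + 3 - 2A^4 + 2A^8 - A^12 + A^16; writhe -4
components 3, writhe -4 (8 crossings)
linking number lk(C1,C2) = -2
lk(C1,C3): -1
lk(C2,C3) = +1
3-colorings: 9 of 3^8, det 12 — tricolorable
note: the span of V is 6, within the link bound 8 + 3 - 1


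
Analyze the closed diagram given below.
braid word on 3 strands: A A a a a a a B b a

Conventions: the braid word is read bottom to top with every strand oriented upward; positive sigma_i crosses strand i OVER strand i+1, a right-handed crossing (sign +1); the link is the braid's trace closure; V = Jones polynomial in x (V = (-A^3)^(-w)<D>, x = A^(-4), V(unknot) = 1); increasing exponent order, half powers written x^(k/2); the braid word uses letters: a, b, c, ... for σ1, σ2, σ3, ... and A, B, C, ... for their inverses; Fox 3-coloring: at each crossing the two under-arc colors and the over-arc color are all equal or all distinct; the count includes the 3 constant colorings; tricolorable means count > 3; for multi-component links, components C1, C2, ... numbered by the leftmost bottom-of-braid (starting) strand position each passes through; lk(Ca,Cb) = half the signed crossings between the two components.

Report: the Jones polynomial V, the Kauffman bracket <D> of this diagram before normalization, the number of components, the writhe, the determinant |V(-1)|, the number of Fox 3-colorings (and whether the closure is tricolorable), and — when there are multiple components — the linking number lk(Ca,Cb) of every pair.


Jones polynomial: V(x) = x + x^2 + x^3 + x^6
<D> = A^-12 + 1 + A^4 + A^8; writhe +4
components 3, writhe +4 (10 crossings)
linking number lk(C1,C2) = +2
lk(C1,C3): 0
lk(C2,C3) = 0
3-colorings: 9 of 3^11, det 0 — tricolorable
note: |V(-1)| = 0: so tricolorable, since 3 divides 0


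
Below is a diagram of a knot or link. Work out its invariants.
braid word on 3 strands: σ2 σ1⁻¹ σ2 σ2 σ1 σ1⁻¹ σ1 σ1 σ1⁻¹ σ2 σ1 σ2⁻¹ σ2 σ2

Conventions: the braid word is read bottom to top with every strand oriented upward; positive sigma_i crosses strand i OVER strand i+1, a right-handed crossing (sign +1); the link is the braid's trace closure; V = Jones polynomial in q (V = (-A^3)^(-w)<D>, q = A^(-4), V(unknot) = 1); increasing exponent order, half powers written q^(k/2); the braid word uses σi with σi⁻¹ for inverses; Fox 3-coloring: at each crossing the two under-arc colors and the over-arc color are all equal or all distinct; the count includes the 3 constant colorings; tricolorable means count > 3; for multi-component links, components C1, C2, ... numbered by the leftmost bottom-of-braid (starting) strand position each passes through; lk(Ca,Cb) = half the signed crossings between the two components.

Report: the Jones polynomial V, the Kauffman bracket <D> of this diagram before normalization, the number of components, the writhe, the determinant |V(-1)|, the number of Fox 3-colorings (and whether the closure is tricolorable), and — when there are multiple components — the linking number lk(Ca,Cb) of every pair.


Jones polynomial: V(q) = q^2 + 2q^4 - 2q^5 + q^6 - 2q^7 + q^8
<D> = A^-14 - 2A^-10 + A^-6 - 2A^-2 + 2A^2 + A^10; writhe +6
components 1, writhe +6 (14 crossings)
3-colorings: 27 of 3^14, det 9 — tricolorable
note: det 9 = |V(-1)|; divisible by 3, so tricolorable


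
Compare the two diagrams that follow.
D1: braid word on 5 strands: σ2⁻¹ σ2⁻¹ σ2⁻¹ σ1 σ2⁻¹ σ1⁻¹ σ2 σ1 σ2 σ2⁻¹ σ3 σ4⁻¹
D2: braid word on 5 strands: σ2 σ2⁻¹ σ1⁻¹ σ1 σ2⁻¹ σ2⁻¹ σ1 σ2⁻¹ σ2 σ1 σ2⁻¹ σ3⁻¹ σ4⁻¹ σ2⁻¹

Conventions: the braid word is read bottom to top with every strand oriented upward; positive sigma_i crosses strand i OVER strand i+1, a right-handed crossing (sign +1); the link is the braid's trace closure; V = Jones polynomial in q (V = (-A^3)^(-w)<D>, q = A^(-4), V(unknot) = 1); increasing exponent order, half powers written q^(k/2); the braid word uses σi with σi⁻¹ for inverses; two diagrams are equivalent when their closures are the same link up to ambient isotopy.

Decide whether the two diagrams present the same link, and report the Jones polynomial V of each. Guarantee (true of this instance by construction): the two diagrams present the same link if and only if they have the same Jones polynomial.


same link: yes
V(D1) = q^-5 - q^-4 + 2q^-3 - q^-2 + 2q^-1 + q  [12 crossings, <D> = A^-10 + 2A^-2 - A^2 + 2A^6 - A^10 + A^14, w = -2]
V(D2) = q^-5 - q^-4 + 2q^-3 - q^-2 + 2q^-1 + q  [14 crossings, <D> = A^-16 + 2A^-8 - A^-4 + 2 - A^4 + A^8, w = -4]
insight: all 2 diagrams share one V(q), hence one class


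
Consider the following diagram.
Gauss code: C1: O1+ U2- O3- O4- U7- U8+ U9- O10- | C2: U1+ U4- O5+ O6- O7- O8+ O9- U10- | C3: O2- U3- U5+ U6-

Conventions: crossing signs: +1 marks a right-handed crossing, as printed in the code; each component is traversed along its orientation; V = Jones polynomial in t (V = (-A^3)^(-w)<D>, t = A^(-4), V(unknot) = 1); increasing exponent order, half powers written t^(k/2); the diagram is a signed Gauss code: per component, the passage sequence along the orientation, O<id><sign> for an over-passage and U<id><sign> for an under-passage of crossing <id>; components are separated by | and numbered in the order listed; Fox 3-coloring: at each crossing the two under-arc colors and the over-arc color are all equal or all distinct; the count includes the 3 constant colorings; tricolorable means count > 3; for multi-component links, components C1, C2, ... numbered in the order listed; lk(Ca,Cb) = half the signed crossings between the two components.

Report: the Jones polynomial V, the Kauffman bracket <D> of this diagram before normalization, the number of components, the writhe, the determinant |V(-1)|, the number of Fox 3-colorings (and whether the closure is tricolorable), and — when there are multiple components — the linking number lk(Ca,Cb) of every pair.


Jones polynomial: V(t) = t^-5 + 2t^-3 + t^-1
<D> = A^-8 + 2 + A^8; writhe -4
components 3, writhe -4 (10 crossings)
linking number lk(C1,C2) = -1
lk(C1,C3): -1
lk(C2,C3) = 0
3-colorings: 3 of 3^10, det 4 — not tricolorable
note: the span of V is 4, within the link bound 10 + 3 - 1


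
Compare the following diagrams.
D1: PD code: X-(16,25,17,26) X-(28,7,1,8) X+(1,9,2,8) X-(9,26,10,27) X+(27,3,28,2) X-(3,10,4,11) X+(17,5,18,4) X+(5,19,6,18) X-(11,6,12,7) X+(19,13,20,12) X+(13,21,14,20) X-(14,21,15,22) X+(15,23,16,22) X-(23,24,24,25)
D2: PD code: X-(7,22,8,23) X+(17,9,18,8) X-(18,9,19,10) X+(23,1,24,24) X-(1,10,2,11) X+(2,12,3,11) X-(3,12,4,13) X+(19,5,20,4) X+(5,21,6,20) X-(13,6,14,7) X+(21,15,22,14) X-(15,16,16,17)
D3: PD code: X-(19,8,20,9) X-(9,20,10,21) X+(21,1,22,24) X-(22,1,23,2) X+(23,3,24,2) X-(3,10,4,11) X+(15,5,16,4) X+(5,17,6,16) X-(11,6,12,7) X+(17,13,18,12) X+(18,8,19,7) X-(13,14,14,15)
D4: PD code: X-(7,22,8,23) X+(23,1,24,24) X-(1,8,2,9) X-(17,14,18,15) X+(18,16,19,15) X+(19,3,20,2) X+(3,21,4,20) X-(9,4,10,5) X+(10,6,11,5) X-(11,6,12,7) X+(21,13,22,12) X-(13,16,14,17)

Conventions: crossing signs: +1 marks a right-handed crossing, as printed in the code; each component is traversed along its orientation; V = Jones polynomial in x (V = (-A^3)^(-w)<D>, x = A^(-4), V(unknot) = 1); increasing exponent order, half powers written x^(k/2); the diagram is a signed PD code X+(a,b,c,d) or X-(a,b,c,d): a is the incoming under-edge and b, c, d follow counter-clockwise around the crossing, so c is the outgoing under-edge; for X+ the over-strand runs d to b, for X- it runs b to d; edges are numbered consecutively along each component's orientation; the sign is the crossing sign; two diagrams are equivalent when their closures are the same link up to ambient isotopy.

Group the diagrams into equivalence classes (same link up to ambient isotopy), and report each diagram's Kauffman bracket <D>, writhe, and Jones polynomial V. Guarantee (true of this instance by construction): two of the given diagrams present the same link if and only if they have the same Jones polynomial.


grouping into links: {D1, D2, D3, D4}
V(D1) = -x^-3 + 2x^-2 - 2x^-1 + 3 - 2x + 2x^2 - x^3  (w 0, c 14, <D> = -A^-12 + 2A^-8 - 2A^-4 + 3 - 2A^4 + 2A^8 - A^12)
D2 (bracket -A^-12 + 2A^-8 - 2A^-4 + 3 - 2A^4 + 2A^8 - A^12; 12 crossings at w = 0): V = -x^-3 + 2x^-2 - 2x^-1 + 3 - 2x + 2x^2 - x^3
D3 (bracket -A^-12 + 2A^-8 - 2A^-4 + 3 - 2A^4 + 2A^8 - A^12; 12 crossings at w = 0): V = -x^-3 + 2x^-2 - 2x^-1 + 3 - 2x + 2x^2 - x^3
V(D4) = -x^-3 + 2x^-2 - 2x^-1 + 3 - 2x + 2x^2 - x^3  [12 crossings, <D> = -A^-12 + 2A^-8 - 2A^-4 + 3 - 2A^4 + 2A^8 - A^12, w = 0]
why: one V(x) for all 4 diagrams — one class (guaranteed)


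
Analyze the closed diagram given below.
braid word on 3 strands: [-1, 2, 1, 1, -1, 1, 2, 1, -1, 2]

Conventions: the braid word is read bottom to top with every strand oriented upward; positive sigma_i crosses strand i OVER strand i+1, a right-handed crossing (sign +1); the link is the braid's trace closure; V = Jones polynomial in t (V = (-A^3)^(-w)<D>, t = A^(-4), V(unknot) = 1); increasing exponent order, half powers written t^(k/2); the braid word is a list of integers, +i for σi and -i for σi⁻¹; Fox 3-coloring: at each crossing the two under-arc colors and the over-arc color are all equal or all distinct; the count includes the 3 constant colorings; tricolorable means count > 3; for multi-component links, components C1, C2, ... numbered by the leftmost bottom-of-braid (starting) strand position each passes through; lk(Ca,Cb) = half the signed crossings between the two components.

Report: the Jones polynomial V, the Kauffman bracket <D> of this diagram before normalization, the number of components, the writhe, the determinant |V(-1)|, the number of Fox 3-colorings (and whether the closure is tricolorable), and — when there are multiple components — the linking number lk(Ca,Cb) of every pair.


V = t - t^2 + 2t^3 - t^4 + t^5 - t^6
<D> = -A^-12 + A^-8 - A^-4 + 2 - A^4 + A^8 (w = +4)
1 component over 10 crossings, w = +4
3 Fox colorings among 3^10, |V(-1)| = 7: not tricolorable
why: w = +4 (over 10 crossings) is diagram-only; (-A^3)^(-4) removes it from V


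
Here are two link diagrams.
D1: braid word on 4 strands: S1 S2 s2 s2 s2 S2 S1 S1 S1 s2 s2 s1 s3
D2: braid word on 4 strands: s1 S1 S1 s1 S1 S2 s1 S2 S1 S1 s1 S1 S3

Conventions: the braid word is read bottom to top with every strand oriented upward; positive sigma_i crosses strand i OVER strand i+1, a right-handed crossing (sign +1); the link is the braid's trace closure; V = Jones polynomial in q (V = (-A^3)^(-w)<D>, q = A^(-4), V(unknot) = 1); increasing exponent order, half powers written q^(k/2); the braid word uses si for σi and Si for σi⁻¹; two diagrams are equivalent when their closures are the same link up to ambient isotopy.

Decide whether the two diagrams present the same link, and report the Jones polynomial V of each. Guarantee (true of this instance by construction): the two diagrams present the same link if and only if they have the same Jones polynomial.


equivalent: no
V(D1) = -q^-3 + q^-2 - q^-1 + 3 - q + q^2 - q^3  (w +1, c 13, <D> = A^-9 - A^-5 + A^-1 - 3A^3 + A^7 - A^11 + A^15)
V(D2) = -q^-6 + q^-5 - q^-4 + 2q^-3 - q^-2 + q^-1  [13 crossings, <D> = -A^-11 + A^-7 - 2A^-3 + A - A^5 + A^9, w = -5]
key observation: V(q) takes 2 values over 2 diagrams, fixing the grouping


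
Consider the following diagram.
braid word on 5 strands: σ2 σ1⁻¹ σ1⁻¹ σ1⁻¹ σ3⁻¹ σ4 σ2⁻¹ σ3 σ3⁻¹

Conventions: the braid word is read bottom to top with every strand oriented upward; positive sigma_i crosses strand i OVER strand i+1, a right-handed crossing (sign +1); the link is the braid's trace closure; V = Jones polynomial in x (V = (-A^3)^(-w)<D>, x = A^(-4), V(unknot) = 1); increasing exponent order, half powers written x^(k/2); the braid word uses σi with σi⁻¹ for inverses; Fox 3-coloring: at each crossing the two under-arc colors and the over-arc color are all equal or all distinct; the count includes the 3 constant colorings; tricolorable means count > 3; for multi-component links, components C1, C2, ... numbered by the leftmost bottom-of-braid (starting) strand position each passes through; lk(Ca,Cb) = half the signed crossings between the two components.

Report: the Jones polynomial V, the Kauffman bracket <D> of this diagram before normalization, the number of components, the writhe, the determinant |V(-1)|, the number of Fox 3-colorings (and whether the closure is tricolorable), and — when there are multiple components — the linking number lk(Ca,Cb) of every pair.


V = x^(-9/2) - x^(-5/2) - x^(-3/2) - x^(-1/2)
<D> = A^-7 + A^-3 + A - A^9 (w = -3)
2 components over 9 crossings, w = -3
lk(C1,C2): 0
27 Fox colorings among 3^9, |V(-1)| = 0: tricolorable
why: det 0 = |V(-1)|; divisible by 3, so tricolorable


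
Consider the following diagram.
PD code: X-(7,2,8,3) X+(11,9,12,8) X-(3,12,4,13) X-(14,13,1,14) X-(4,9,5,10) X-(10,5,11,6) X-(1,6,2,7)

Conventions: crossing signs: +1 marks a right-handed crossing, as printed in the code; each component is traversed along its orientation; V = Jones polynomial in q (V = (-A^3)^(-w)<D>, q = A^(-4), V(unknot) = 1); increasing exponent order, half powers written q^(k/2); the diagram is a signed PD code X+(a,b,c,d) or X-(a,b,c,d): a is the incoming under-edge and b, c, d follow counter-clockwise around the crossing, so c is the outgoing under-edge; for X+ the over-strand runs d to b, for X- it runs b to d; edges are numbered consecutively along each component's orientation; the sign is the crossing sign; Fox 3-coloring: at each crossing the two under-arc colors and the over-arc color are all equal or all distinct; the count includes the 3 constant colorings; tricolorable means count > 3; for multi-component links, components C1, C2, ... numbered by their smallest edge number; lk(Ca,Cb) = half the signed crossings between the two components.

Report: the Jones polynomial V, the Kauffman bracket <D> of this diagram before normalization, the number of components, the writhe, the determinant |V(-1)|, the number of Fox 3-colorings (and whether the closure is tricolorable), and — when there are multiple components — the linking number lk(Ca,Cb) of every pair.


V = -q^-6 + q^-5 - q^-4 + 2q^-3 - q^-2 + q^-1
<D> = -A^-11 + A^-7 - 2A^-3 + A - A^5 + A^9 (w = -5)
1 component over 7 crossings, w = -5
3 Fox colorings among 3^7, |V(-1)| = 7: not tricolorable
why: w = -5 (over 7 crossings) is diagram-only; (-A^3)^(5) removes it from V


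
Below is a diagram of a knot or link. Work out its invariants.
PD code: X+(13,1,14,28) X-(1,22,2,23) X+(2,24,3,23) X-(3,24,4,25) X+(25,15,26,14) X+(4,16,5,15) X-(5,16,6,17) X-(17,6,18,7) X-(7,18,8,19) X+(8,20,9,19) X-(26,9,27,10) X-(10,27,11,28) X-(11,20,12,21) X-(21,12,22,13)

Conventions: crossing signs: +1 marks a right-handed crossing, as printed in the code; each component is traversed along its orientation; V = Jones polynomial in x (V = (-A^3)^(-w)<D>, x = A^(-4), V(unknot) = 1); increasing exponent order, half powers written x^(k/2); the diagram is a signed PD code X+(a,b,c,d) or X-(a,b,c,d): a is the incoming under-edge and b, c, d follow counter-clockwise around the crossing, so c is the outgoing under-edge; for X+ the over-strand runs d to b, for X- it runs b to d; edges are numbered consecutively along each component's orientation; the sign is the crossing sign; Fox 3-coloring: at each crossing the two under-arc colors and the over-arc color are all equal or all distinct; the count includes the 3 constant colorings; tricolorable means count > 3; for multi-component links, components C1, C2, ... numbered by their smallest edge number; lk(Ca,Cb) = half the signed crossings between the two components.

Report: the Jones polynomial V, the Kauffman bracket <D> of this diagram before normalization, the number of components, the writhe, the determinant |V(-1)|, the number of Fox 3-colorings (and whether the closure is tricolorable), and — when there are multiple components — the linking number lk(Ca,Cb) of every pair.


V(x) = x^-7 - 2x^-6 + 2x^-5 - 3x^-4 + 3x^-3 - 2x^-2 + 2x^-1
bracket: 2A^-8 - 2A^-4 + 3 - 3A^4 + 2A^8 - 2A^12 + A^16, w = -4
1 component, writhe -4, over 14 crossings
det 15, colorings 9 of 3^14 — tricolorable
observation: V spans 6 powers of x: at least 6 crossings in any diagram


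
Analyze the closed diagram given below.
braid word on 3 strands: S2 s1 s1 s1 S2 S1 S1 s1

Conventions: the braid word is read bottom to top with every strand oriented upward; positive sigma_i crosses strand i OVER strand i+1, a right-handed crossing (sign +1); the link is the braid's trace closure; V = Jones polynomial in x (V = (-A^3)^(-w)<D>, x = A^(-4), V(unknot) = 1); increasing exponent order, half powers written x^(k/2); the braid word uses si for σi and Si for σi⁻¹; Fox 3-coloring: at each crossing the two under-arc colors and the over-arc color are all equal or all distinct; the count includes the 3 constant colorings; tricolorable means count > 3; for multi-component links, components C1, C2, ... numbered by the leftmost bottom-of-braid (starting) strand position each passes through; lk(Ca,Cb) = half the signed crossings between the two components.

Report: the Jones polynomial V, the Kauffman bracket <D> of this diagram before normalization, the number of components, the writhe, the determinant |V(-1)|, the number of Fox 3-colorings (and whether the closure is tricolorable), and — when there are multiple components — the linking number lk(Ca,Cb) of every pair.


Jones polynomial: V(x) = 1
<D> = 1; writhe 0
components 1, writhe 0 (8 crossings)
3-colorings: 3 of 3^8, det 1 — not tricolorable
note: det 1 = |V(-1)|; not divisible by 3, so not tricolorable


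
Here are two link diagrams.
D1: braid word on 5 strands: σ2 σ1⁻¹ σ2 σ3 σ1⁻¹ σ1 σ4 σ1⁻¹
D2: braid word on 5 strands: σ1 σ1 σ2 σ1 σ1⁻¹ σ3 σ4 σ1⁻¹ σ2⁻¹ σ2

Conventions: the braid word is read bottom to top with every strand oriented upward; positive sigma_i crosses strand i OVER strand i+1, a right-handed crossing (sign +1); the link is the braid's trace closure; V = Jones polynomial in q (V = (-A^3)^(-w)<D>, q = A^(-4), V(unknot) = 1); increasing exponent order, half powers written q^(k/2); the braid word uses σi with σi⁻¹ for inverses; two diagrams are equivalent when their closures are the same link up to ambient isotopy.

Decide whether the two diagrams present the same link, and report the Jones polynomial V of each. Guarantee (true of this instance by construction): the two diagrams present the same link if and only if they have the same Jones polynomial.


equivalent: no
V(D1) = q^-2 - q^-1 + 1 - q + q^2  (w +2, c 8, <D> = A^-2 - A^2 + A^6 - A^10 + A^14)
V(D2) = 1  (w +4, c 10, <D> = A^12)
why: 2 values of V(q) split the 2 diagrams


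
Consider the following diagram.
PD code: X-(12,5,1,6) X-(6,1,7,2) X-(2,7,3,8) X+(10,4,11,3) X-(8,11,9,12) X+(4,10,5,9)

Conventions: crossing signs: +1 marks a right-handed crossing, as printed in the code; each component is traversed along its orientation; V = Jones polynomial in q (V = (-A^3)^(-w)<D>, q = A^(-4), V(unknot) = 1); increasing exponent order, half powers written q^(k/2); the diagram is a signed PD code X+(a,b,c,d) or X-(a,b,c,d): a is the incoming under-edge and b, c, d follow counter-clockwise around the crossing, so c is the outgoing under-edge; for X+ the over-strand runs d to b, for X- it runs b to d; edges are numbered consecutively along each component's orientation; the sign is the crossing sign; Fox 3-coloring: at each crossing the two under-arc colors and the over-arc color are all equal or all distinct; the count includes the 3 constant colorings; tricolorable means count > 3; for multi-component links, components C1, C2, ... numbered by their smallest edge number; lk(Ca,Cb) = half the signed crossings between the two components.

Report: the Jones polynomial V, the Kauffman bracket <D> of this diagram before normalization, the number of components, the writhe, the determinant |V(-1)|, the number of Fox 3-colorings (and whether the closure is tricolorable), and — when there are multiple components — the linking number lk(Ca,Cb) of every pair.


Jones polynomial: V(q) = q^-5 - 2q^-4 + 2q^-3 - 2q^-2 + 2q^-1 - 1 + q
<D> = A^-10 - A^-6 + 2A^-2 - 2A^2 + 2A^6 - 2A^10 + A^14; writhe -2
components 1, writhe -2 (6 crossings)
3-colorings: 3 of 3^6, det 11 — not tricolorable
note: |V(-1)| = 11: so not tricolorable, since 3 does not divide 11
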